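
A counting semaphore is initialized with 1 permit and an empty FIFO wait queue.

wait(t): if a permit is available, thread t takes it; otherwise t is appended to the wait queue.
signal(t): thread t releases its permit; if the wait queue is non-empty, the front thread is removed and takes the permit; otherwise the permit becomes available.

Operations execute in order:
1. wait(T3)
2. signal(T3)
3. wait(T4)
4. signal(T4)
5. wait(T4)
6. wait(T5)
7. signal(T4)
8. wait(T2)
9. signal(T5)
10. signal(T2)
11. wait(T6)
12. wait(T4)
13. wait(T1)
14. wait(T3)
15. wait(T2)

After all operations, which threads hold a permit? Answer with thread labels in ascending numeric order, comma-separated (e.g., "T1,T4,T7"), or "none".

Answer: T6

Derivation:
Step 1: wait(T3) -> count=0 queue=[] holders={T3}
Step 2: signal(T3) -> count=1 queue=[] holders={none}
Step 3: wait(T4) -> count=0 queue=[] holders={T4}
Step 4: signal(T4) -> count=1 queue=[] holders={none}
Step 5: wait(T4) -> count=0 queue=[] holders={T4}
Step 6: wait(T5) -> count=0 queue=[T5] holders={T4}
Step 7: signal(T4) -> count=0 queue=[] holders={T5}
Step 8: wait(T2) -> count=0 queue=[T2] holders={T5}
Step 9: signal(T5) -> count=0 queue=[] holders={T2}
Step 10: signal(T2) -> count=1 queue=[] holders={none}
Step 11: wait(T6) -> count=0 queue=[] holders={T6}
Step 12: wait(T4) -> count=0 queue=[T4] holders={T6}
Step 13: wait(T1) -> count=0 queue=[T4,T1] holders={T6}
Step 14: wait(T3) -> count=0 queue=[T4,T1,T3] holders={T6}
Step 15: wait(T2) -> count=0 queue=[T4,T1,T3,T2] holders={T6}
Final holders: T6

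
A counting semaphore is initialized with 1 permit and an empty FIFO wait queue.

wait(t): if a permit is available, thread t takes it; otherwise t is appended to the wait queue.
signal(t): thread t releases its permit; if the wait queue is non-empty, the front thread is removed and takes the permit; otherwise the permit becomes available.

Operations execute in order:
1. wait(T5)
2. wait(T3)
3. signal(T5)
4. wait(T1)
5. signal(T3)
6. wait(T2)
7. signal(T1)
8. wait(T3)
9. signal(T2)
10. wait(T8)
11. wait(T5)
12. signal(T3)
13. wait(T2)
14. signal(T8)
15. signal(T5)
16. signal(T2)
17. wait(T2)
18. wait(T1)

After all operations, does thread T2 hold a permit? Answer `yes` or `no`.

Answer: yes

Derivation:
Step 1: wait(T5) -> count=0 queue=[] holders={T5}
Step 2: wait(T3) -> count=0 queue=[T3] holders={T5}
Step 3: signal(T5) -> count=0 queue=[] holders={T3}
Step 4: wait(T1) -> count=0 queue=[T1] holders={T3}
Step 5: signal(T3) -> count=0 queue=[] holders={T1}
Step 6: wait(T2) -> count=0 queue=[T2] holders={T1}
Step 7: signal(T1) -> count=0 queue=[] holders={T2}
Step 8: wait(T3) -> count=0 queue=[T3] holders={T2}
Step 9: signal(T2) -> count=0 queue=[] holders={T3}
Step 10: wait(T8) -> count=0 queue=[T8] holders={T3}
Step 11: wait(T5) -> count=0 queue=[T8,T5] holders={T3}
Step 12: signal(T3) -> count=0 queue=[T5] holders={T8}
Step 13: wait(T2) -> count=0 queue=[T5,T2] holders={T8}
Step 14: signal(T8) -> count=0 queue=[T2] holders={T5}
Step 15: signal(T5) -> count=0 queue=[] holders={T2}
Step 16: signal(T2) -> count=1 queue=[] holders={none}
Step 17: wait(T2) -> count=0 queue=[] holders={T2}
Step 18: wait(T1) -> count=0 queue=[T1] holders={T2}
Final holders: {T2} -> T2 in holders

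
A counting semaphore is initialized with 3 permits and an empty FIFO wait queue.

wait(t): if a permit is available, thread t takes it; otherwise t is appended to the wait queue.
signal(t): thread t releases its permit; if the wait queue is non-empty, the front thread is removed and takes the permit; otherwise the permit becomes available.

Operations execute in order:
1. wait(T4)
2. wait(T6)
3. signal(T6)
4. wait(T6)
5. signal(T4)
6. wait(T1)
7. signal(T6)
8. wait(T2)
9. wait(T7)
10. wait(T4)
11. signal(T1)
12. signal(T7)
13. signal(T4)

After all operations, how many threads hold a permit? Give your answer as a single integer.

Answer: 1

Derivation:
Step 1: wait(T4) -> count=2 queue=[] holders={T4}
Step 2: wait(T6) -> count=1 queue=[] holders={T4,T6}
Step 3: signal(T6) -> count=2 queue=[] holders={T4}
Step 4: wait(T6) -> count=1 queue=[] holders={T4,T6}
Step 5: signal(T4) -> count=2 queue=[] holders={T6}
Step 6: wait(T1) -> count=1 queue=[] holders={T1,T6}
Step 7: signal(T6) -> count=2 queue=[] holders={T1}
Step 8: wait(T2) -> count=1 queue=[] holders={T1,T2}
Step 9: wait(T7) -> count=0 queue=[] holders={T1,T2,T7}
Step 10: wait(T4) -> count=0 queue=[T4] holders={T1,T2,T7}
Step 11: signal(T1) -> count=0 queue=[] holders={T2,T4,T7}
Step 12: signal(T7) -> count=1 queue=[] holders={T2,T4}
Step 13: signal(T4) -> count=2 queue=[] holders={T2}
Final holders: {T2} -> 1 thread(s)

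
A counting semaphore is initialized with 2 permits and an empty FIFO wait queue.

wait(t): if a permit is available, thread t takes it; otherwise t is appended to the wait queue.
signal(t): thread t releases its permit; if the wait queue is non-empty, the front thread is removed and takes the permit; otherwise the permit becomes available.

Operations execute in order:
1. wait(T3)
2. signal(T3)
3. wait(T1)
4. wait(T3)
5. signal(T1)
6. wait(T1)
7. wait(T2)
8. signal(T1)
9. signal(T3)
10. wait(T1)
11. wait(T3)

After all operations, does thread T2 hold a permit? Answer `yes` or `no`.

Answer: yes

Derivation:
Step 1: wait(T3) -> count=1 queue=[] holders={T3}
Step 2: signal(T3) -> count=2 queue=[] holders={none}
Step 3: wait(T1) -> count=1 queue=[] holders={T1}
Step 4: wait(T3) -> count=0 queue=[] holders={T1,T3}
Step 5: signal(T1) -> count=1 queue=[] holders={T3}
Step 6: wait(T1) -> count=0 queue=[] holders={T1,T3}
Step 7: wait(T2) -> count=0 queue=[T2] holders={T1,T3}
Step 8: signal(T1) -> count=0 queue=[] holders={T2,T3}
Step 9: signal(T3) -> count=1 queue=[] holders={T2}
Step 10: wait(T1) -> count=0 queue=[] holders={T1,T2}
Step 11: wait(T3) -> count=0 queue=[T3] holders={T1,T2}
Final holders: {T1,T2} -> T2 in holders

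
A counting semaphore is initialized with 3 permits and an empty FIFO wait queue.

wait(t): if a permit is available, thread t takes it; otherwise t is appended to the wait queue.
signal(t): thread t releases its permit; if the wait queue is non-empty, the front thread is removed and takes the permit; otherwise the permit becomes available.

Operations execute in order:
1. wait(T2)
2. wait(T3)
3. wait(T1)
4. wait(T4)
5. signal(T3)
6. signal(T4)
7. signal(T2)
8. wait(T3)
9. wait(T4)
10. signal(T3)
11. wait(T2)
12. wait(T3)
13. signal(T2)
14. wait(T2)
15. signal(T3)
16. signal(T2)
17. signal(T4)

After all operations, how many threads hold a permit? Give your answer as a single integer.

Answer: 1

Derivation:
Step 1: wait(T2) -> count=2 queue=[] holders={T2}
Step 2: wait(T3) -> count=1 queue=[] holders={T2,T3}
Step 3: wait(T1) -> count=0 queue=[] holders={T1,T2,T3}
Step 4: wait(T4) -> count=0 queue=[T4] holders={T1,T2,T3}
Step 5: signal(T3) -> count=0 queue=[] holders={T1,T2,T4}
Step 6: signal(T4) -> count=1 queue=[] holders={T1,T2}
Step 7: signal(T2) -> count=2 queue=[] holders={T1}
Step 8: wait(T3) -> count=1 queue=[] holders={T1,T3}
Step 9: wait(T4) -> count=0 queue=[] holders={T1,T3,T4}
Step 10: signal(T3) -> count=1 queue=[] holders={T1,T4}
Step 11: wait(T2) -> count=0 queue=[] holders={T1,T2,T4}
Step 12: wait(T3) -> count=0 queue=[T3] holders={T1,T2,T4}
Step 13: signal(T2) -> count=0 queue=[] holders={T1,T3,T4}
Step 14: wait(T2) -> count=0 queue=[T2] holders={T1,T3,T4}
Step 15: signal(T3) -> count=0 queue=[] holders={T1,T2,T4}
Step 16: signal(T2) -> count=1 queue=[] holders={T1,T4}
Step 17: signal(T4) -> count=2 queue=[] holders={T1}
Final holders: {T1} -> 1 thread(s)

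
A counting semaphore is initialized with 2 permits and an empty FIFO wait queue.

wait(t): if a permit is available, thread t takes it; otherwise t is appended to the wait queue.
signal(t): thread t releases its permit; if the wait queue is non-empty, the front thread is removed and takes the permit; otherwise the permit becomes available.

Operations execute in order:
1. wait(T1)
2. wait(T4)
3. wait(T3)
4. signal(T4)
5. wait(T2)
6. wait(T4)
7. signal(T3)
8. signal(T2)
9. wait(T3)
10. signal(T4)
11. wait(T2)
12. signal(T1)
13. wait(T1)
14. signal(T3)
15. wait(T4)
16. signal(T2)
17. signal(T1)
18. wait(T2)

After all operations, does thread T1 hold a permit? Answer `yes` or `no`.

Answer: no

Derivation:
Step 1: wait(T1) -> count=1 queue=[] holders={T1}
Step 2: wait(T4) -> count=0 queue=[] holders={T1,T4}
Step 3: wait(T3) -> count=0 queue=[T3] holders={T1,T4}
Step 4: signal(T4) -> count=0 queue=[] holders={T1,T3}
Step 5: wait(T2) -> count=0 queue=[T2] holders={T1,T3}
Step 6: wait(T4) -> count=0 queue=[T2,T4] holders={T1,T3}
Step 7: signal(T3) -> count=0 queue=[T4] holders={T1,T2}
Step 8: signal(T2) -> count=0 queue=[] holders={T1,T4}
Step 9: wait(T3) -> count=0 queue=[T3] holders={T1,T4}
Step 10: signal(T4) -> count=0 queue=[] holders={T1,T3}
Step 11: wait(T2) -> count=0 queue=[T2] holders={T1,T3}
Step 12: signal(T1) -> count=0 queue=[] holders={T2,T3}
Step 13: wait(T1) -> count=0 queue=[T1] holders={T2,T3}
Step 14: signal(T3) -> count=0 queue=[] holders={T1,T2}
Step 15: wait(T4) -> count=0 queue=[T4] holders={T1,T2}
Step 16: signal(T2) -> count=0 queue=[] holders={T1,T4}
Step 17: signal(T1) -> count=1 queue=[] holders={T4}
Step 18: wait(T2) -> count=0 queue=[] holders={T2,T4}
Final holders: {T2,T4} -> T1 not in holders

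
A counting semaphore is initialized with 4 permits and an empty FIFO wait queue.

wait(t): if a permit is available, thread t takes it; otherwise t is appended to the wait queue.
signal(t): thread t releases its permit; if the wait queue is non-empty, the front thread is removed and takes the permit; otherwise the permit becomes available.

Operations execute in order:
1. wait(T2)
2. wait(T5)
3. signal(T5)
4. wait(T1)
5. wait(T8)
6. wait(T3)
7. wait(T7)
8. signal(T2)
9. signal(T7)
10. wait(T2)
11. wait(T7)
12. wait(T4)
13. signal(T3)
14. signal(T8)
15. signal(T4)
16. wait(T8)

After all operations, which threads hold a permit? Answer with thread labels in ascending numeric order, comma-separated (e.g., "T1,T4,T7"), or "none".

Answer: T1,T2,T7,T8

Derivation:
Step 1: wait(T2) -> count=3 queue=[] holders={T2}
Step 2: wait(T5) -> count=2 queue=[] holders={T2,T5}
Step 3: signal(T5) -> count=3 queue=[] holders={T2}
Step 4: wait(T1) -> count=2 queue=[] holders={T1,T2}
Step 5: wait(T8) -> count=1 queue=[] holders={T1,T2,T8}
Step 6: wait(T3) -> count=0 queue=[] holders={T1,T2,T3,T8}
Step 7: wait(T7) -> count=0 queue=[T7] holders={T1,T2,T3,T8}
Step 8: signal(T2) -> count=0 queue=[] holders={T1,T3,T7,T8}
Step 9: signal(T7) -> count=1 queue=[] holders={T1,T3,T8}
Step 10: wait(T2) -> count=0 queue=[] holders={T1,T2,T3,T8}
Step 11: wait(T7) -> count=0 queue=[T7] holders={T1,T2,T3,T8}
Step 12: wait(T4) -> count=0 queue=[T7,T4] holders={T1,T2,T3,T8}
Step 13: signal(T3) -> count=0 queue=[T4] holders={T1,T2,T7,T8}
Step 14: signal(T8) -> count=0 queue=[] holders={T1,T2,T4,T7}
Step 15: signal(T4) -> count=1 queue=[] holders={T1,T2,T7}
Step 16: wait(T8) -> count=0 queue=[] holders={T1,T2,T7,T8}
Final holders: T1,T2,T7,T8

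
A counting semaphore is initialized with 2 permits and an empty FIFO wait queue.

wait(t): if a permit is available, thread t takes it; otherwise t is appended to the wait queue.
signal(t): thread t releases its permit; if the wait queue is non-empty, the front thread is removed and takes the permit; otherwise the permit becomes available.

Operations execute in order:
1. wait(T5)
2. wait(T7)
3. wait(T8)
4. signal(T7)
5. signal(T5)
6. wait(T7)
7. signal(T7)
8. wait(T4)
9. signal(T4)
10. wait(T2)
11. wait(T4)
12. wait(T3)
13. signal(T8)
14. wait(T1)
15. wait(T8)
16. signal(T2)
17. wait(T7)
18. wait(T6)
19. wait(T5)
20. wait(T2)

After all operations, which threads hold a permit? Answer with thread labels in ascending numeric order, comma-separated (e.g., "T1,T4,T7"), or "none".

Step 1: wait(T5) -> count=1 queue=[] holders={T5}
Step 2: wait(T7) -> count=0 queue=[] holders={T5,T7}
Step 3: wait(T8) -> count=0 queue=[T8] holders={T5,T7}
Step 4: signal(T7) -> count=0 queue=[] holders={T5,T8}
Step 5: signal(T5) -> count=1 queue=[] holders={T8}
Step 6: wait(T7) -> count=0 queue=[] holders={T7,T8}
Step 7: signal(T7) -> count=1 queue=[] holders={T8}
Step 8: wait(T4) -> count=0 queue=[] holders={T4,T8}
Step 9: signal(T4) -> count=1 queue=[] holders={T8}
Step 10: wait(T2) -> count=0 queue=[] holders={T2,T8}
Step 11: wait(T4) -> count=0 queue=[T4] holders={T2,T8}
Step 12: wait(T3) -> count=0 queue=[T4,T3] holders={T2,T8}
Step 13: signal(T8) -> count=0 queue=[T3] holders={T2,T4}
Step 14: wait(T1) -> count=0 queue=[T3,T1] holders={T2,T4}
Step 15: wait(T8) -> count=0 queue=[T3,T1,T8] holders={T2,T4}
Step 16: signal(T2) -> count=0 queue=[T1,T8] holders={T3,T4}
Step 17: wait(T7) -> count=0 queue=[T1,T8,T7] holders={T3,T4}
Step 18: wait(T6) -> count=0 queue=[T1,T8,T7,T6] holders={T3,T4}
Step 19: wait(T5) -> count=0 queue=[T1,T8,T7,T6,T5] holders={T3,T4}
Step 20: wait(T2) -> count=0 queue=[T1,T8,T7,T6,T5,T2] holders={T3,T4}
Final holders: T3,T4

Answer: T3,T4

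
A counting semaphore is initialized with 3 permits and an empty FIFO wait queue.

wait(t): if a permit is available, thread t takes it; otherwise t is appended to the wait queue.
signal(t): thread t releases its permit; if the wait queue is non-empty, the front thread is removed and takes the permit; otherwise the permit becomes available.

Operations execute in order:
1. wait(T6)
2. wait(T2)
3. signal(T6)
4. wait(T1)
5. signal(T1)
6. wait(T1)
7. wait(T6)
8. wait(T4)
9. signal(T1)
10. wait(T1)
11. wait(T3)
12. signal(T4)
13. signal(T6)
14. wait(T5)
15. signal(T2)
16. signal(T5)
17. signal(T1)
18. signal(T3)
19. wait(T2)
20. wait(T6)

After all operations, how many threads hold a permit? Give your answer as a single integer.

Answer: 2

Derivation:
Step 1: wait(T6) -> count=2 queue=[] holders={T6}
Step 2: wait(T2) -> count=1 queue=[] holders={T2,T6}
Step 3: signal(T6) -> count=2 queue=[] holders={T2}
Step 4: wait(T1) -> count=1 queue=[] holders={T1,T2}
Step 5: signal(T1) -> count=2 queue=[] holders={T2}
Step 6: wait(T1) -> count=1 queue=[] holders={T1,T2}
Step 7: wait(T6) -> count=0 queue=[] holders={T1,T2,T6}
Step 8: wait(T4) -> count=0 queue=[T4] holders={T1,T2,T6}
Step 9: signal(T1) -> count=0 queue=[] holders={T2,T4,T6}
Step 10: wait(T1) -> count=0 queue=[T1] holders={T2,T4,T6}
Step 11: wait(T3) -> count=0 queue=[T1,T3] holders={T2,T4,T6}
Step 12: signal(T4) -> count=0 queue=[T3] holders={T1,T2,T6}
Step 13: signal(T6) -> count=0 queue=[] holders={T1,T2,T3}
Step 14: wait(T5) -> count=0 queue=[T5] holders={T1,T2,T3}
Step 15: signal(T2) -> count=0 queue=[] holders={T1,T3,T5}
Step 16: signal(T5) -> count=1 queue=[] holders={T1,T3}
Step 17: signal(T1) -> count=2 queue=[] holders={T3}
Step 18: signal(T3) -> count=3 queue=[] holders={none}
Step 19: wait(T2) -> count=2 queue=[] holders={T2}
Step 20: wait(T6) -> count=1 queue=[] holders={T2,T6}
Final holders: {T2,T6} -> 2 thread(s)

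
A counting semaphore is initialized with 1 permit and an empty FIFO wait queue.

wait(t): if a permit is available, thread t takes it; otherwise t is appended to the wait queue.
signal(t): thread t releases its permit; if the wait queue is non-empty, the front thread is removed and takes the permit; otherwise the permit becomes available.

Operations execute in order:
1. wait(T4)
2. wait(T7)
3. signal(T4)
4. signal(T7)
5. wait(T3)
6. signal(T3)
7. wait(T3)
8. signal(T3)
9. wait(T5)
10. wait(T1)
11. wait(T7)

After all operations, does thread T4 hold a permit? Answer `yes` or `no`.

Answer: no

Derivation:
Step 1: wait(T4) -> count=0 queue=[] holders={T4}
Step 2: wait(T7) -> count=0 queue=[T7] holders={T4}
Step 3: signal(T4) -> count=0 queue=[] holders={T7}
Step 4: signal(T7) -> count=1 queue=[] holders={none}
Step 5: wait(T3) -> count=0 queue=[] holders={T3}
Step 6: signal(T3) -> count=1 queue=[] holders={none}
Step 7: wait(T3) -> count=0 queue=[] holders={T3}
Step 8: signal(T3) -> count=1 queue=[] holders={none}
Step 9: wait(T5) -> count=0 queue=[] holders={T5}
Step 10: wait(T1) -> count=0 queue=[T1] holders={T5}
Step 11: wait(T7) -> count=0 queue=[T1,T7] holders={T5}
Final holders: {T5} -> T4 not in holders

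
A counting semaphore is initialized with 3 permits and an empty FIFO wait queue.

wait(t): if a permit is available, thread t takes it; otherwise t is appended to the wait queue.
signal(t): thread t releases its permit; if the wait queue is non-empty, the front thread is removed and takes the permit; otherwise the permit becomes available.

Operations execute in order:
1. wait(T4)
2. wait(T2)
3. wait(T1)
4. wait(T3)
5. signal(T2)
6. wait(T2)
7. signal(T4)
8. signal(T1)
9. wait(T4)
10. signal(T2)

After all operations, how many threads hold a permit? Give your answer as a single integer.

Answer: 2

Derivation:
Step 1: wait(T4) -> count=2 queue=[] holders={T4}
Step 2: wait(T2) -> count=1 queue=[] holders={T2,T4}
Step 3: wait(T1) -> count=0 queue=[] holders={T1,T2,T4}
Step 4: wait(T3) -> count=0 queue=[T3] holders={T1,T2,T4}
Step 5: signal(T2) -> count=0 queue=[] holders={T1,T3,T4}
Step 6: wait(T2) -> count=0 queue=[T2] holders={T1,T3,T4}
Step 7: signal(T4) -> count=0 queue=[] holders={T1,T2,T3}
Step 8: signal(T1) -> count=1 queue=[] holders={T2,T3}
Step 9: wait(T4) -> count=0 queue=[] holders={T2,T3,T4}
Step 10: signal(T2) -> count=1 queue=[] holders={T3,T4}
Final holders: {T3,T4} -> 2 thread(s)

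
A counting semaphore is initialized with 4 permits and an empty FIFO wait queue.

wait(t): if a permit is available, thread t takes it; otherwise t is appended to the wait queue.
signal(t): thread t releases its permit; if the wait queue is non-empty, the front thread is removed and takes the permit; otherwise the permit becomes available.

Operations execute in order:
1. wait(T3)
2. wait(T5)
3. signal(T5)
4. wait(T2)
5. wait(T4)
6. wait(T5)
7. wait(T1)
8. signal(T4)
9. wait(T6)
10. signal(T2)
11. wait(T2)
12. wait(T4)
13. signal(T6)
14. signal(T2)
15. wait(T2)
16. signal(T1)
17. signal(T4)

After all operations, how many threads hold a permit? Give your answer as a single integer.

Step 1: wait(T3) -> count=3 queue=[] holders={T3}
Step 2: wait(T5) -> count=2 queue=[] holders={T3,T5}
Step 3: signal(T5) -> count=3 queue=[] holders={T3}
Step 4: wait(T2) -> count=2 queue=[] holders={T2,T3}
Step 5: wait(T4) -> count=1 queue=[] holders={T2,T3,T4}
Step 6: wait(T5) -> count=0 queue=[] holders={T2,T3,T4,T5}
Step 7: wait(T1) -> count=0 queue=[T1] holders={T2,T3,T4,T5}
Step 8: signal(T4) -> count=0 queue=[] holders={T1,T2,T3,T5}
Step 9: wait(T6) -> count=0 queue=[T6] holders={T1,T2,T3,T5}
Step 10: signal(T2) -> count=0 queue=[] holders={T1,T3,T5,T6}
Step 11: wait(T2) -> count=0 queue=[T2] holders={T1,T3,T5,T6}
Step 12: wait(T4) -> count=0 queue=[T2,T4] holders={T1,T3,T5,T6}
Step 13: signal(T6) -> count=0 queue=[T4] holders={T1,T2,T3,T5}
Step 14: signal(T2) -> count=0 queue=[] holders={T1,T3,T4,T5}
Step 15: wait(T2) -> count=0 queue=[T2] holders={T1,T3,T4,T5}
Step 16: signal(T1) -> count=0 queue=[] holders={T2,T3,T4,T5}
Step 17: signal(T4) -> count=1 queue=[] holders={T2,T3,T5}
Final holders: {T2,T3,T5} -> 3 thread(s)

Answer: 3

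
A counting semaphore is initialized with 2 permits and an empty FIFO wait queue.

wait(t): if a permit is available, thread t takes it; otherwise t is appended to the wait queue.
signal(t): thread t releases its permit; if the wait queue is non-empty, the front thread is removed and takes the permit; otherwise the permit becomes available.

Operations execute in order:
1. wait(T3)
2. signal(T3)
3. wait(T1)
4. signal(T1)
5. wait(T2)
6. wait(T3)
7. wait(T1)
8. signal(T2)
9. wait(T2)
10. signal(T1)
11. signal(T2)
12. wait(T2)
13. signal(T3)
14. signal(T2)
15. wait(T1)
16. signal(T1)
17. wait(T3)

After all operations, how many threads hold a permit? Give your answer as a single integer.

Answer: 1

Derivation:
Step 1: wait(T3) -> count=1 queue=[] holders={T3}
Step 2: signal(T3) -> count=2 queue=[] holders={none}
Step 3: wait(T1) -> count=1 queue=[] holders={T1}
Step 4: signal(T1) -> count=2 queue=[] holders={none}
Step 5: wait(T2) -> count=1 queue=[] holders={T2}
Step 6: wait(T3) -> count=0 queue=[] holders={T2,T3}
Step 7: wait(T1) -> count=0 queue=[T1] holders={T2,T3}
Step 8: signal(T2) -> count=0 queue=[] holders={T1,T3}
Step 9: wait(T2) -> count=0 queue=[T2] holders={T1,T3}
Step 10: signal(T1) -> count=0 queue=[] holders={T2,T3}
Step 11: signal(T2) -> count=1 queue=[] holders={T3}
Step 12: wait(T2) -> count=0 queue=[] holders={T2,T3}
Step 13: signal(T3) -> count=1 queue=[] holders={T2}
Step 14: signal(T2) -> count=2 queue=[] holders={none}
Step 15: wait(T1) -> count=1 queue=[] holders={T1}
Step 16: signal(T1) -> count=2 queue=[] holders={none}
Step 17: wait(T3) -> count=1 queue=[] holders={T3}
Final holders: {T3} -> 1 thread(s)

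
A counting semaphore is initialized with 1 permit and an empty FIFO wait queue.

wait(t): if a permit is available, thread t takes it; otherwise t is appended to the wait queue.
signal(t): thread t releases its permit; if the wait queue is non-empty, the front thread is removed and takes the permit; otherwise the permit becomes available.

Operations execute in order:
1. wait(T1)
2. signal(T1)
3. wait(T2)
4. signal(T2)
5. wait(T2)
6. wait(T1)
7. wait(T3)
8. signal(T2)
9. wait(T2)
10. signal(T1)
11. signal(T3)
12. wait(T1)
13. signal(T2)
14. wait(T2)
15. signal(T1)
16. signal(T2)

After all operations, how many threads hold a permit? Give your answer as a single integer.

Step 1: wait(T1) -> count=0 queue=[] holders={T1}
Step 2: signal(T1) -> count=1 queue=[] holders={none}
Step 3: wait(T2) -> count=0 queue=[] holders={T2}
Step 4: signal(T2) -> count=1 queue=[] holders={none}
Step 5: wait(T2) -> count=0 queue=[] holders={T2}
Step 6: wait(T1) -> count=0 queue=[T1] holders={T2}
Step 7: wait(T3) -> count=0 queue=[T1,T3] holders={T2}
Step 8: signal(T2) -> count=0 queue=[T3] holders={T1}
Step 9: wait(T2) -> count=0 queue=[T3,T2] holders={T1}
Step 10: signal(T1) -> count=0 queue=[T2] holders={T3}
Step 11: signal(T3) -> count=0 queue=[] holders={T2}
Step 12: wait(T1) -> count=0 queue=[T1] holders={T2}
Step 13: signal(T2) -> count=0 queue=[] holders={T1}
Step 14: wait(T2) -> count=0 queue=[T2] holders={T1}
Step 15: signal(T1) -> count=0 queue=[] holders={T2}
Step 16: signal(T2) -> count=1 queue=[] holders={none}
Final holders: {none} -> 0 thread(s)

Answer: 0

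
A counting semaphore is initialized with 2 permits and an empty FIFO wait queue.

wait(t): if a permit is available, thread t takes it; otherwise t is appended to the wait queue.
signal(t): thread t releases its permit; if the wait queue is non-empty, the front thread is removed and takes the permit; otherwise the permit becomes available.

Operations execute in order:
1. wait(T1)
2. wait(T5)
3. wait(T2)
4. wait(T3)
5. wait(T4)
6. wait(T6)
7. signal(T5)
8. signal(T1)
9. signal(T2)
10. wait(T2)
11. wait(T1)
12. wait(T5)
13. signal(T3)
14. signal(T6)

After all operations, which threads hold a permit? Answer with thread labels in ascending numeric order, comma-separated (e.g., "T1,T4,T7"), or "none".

Step 1: wait(T1) -> count=1 queue=[] holders={T1}
Step 2: wait(T5) -> count=0 queue=[] holders={T1,T5}
Step 3: wait(T2) -> count=0 queue=[T2] holders={T1,T5}
Step 4: wait(T3) -> count=0 queue=[T2,T3] holders={T1,T5}
Step 5: wait(T4) -> count=0 queue=[T2,T3,T4] holders={T1,T5}
Step 6: wait(T6) -> count=0 queue=[T2,T3,T4,T6] holders={T1,T5}
Step 7: signal(T5) -> count=0 queue=[T3,T4,T6] holders={T1,T2}
Step 8: signal(T1) -> count=0 queue=[T4,T6] holders={T2,T3}
Step 9: signal(T2) -> count=0 queue=[T6] holders={T3,T4}
Step 10: wait(T2) -> count=0 queue=[T6,T2] holders={T3,T4}
Step 11: wait(T1) -> count=0 queue=[T6,T2,T1] holders={T3,T4}
Step 12: wait(T5) -> count=0 queue=[T6,T2,T1,T5] holders={T3,T4}
Step 13: signal(T3) -> count=0 queue=[T2,T1,T5] holders={T4,T6}
Step 14: signal(T6) -> count=0 queue=[T1,T5] holders={T2,T4}
Final holders: T2,T4

Answer: T2,T4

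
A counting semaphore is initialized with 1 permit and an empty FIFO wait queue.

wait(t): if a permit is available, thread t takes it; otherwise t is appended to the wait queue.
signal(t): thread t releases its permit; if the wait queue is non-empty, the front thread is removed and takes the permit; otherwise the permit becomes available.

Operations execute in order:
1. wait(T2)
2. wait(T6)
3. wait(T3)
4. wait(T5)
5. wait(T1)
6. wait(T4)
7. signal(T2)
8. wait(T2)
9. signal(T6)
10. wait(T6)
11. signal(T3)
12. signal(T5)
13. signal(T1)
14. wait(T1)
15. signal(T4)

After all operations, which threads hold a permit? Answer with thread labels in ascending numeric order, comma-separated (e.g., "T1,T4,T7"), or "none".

Answer: T2

Derivation:
Step 1: wait(T2) -> count=0 queue=[] holders={T2}
Step 2: wait(T6) -> count=0 queue=[T6] holders={T2}
Step 3: wait(T3) -> count=0 queue=[T6,T3] holders={T2}
Step 4: wait(T5) -> count=0 queue=[T6,T3,T5] holders={T2}
Step 5: wait(T1) -> count=0 queue=[T6,T3,T5,T1] holders={T2}
Step 6: wait(T4) -> count=0 queue=[T6,T3,T5,T1,T4] holders={T2}
Step 7: signal(T2) -> count=0 queue=[T3,T5,T1,T4] holders={T6}
Step 8: wait(T2) -> count=0 queue=[T3,T5,T1,T4,T2] holders={T6}
Step 9: signal(T6) -> count=0 queue=[T5,T1,T4,T2] holders={T3}
Step 10: wait(T6) -> count=0 queue=[T5,T1,T4,T2,T6] holders={T3}
Step 11: signal(T3) -> count=0 queue=[T1,T4,T2,T6] holders={T5}
Step 12: signal(T5) -> count=0 queue=[T4,T2,T6] holders={T1}
Step 13: signal(T1) -> count=0 queue=[T2,T6] holders={T4}
Step 14: wait(T1) -> count=0 queue=[T2,T6,T1] holders={T4}
Step 15: signal(T4) -> count=0 queue=[T6,T1] holders={T2}
Final holders: T2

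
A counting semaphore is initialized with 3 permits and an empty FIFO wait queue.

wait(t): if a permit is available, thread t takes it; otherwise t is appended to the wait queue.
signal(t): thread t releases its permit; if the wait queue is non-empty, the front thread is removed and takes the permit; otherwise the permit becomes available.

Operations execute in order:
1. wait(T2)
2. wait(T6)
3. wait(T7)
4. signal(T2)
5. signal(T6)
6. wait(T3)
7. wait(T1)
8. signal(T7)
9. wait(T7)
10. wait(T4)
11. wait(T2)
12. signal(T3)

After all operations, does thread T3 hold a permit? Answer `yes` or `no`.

Answer: no

Derivation:
Step 1: wait(T2) -> count=2 queue=[] holders={T2}
Step 2: wait(T6) -> count=1 queue=[] holders={T2,T6}
Step 3: wait(T7) -> count=0 queue=[] holders={T2,T6,T7}
Step 4: signal(T2) -> count=1 queue=[] holders={T6,T7}
Step 5: signal(T6) -> count=2 queue=[] holders={T7}
Step 6: wait(T3) -> count=1 queue=[] holders={T3,T7}
Step 7: wait(T1) -> count=0 queue=[] holders={T1,T3,T7}
Step 8: signal(T7) -> count=1 queue=[] holders={T1,T3}
Step 9: wait(T7) -> count=0 queue=[] holders={T1,T3,T7}
Step 10: wait(T4) -> count=0 queue=[T4] holders={T1,T3,T7}
Step 11: wait(T2) -> count=0 queue=[T4,T2] holders={T1,T3,T7}
Step 12: signal(T3) -> count=0 queue=[T2] holders={T1,T4,T7}
Final holders: {T1,T4,T7} -> T3 not in holders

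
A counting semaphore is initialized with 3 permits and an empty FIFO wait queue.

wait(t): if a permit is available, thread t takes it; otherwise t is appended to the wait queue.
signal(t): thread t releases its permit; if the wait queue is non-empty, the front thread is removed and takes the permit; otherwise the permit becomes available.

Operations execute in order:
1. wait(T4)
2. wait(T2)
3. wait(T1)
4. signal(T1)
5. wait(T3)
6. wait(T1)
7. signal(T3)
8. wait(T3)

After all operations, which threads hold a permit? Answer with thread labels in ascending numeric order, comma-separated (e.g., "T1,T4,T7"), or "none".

Step 1: wait(T4) -> count=2 queue=[] holders={T4}
Step 2: wait(T2) -> count=1 queue=[] holders={T2,T4}
Step 3: wait(T1) -> count=0 queue=[] holders={T1,T2,T4}
Step 4: signal(T1) -> count=1 queue=[] holders={T2,T4}
Step 5: wait(T3) -> count=0 queue=[] holders={T2,T3,T4}
Step 6: wait(T1) -> count=0 queue=[T1] holders={T2,T3,T4}
Step 7: signal(T3) -> count=0 queue=[] holders={T1,T2,T4}
Step 8: wait(T3) -> count=0 queue=[T3] holders={T1,T2,T4}
Final holders: T1,T2,T4

Answer: T1,T2,T4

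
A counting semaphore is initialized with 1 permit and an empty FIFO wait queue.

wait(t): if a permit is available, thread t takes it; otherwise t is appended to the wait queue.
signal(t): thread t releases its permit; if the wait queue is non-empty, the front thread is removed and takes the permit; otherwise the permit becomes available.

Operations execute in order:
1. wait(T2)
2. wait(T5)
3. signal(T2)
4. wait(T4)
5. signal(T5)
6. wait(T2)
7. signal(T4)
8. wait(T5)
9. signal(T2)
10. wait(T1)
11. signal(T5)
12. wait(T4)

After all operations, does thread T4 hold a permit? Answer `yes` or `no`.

Answer: no

Derivation:
Step 1: wait(T2) -> count=0 queue=[] holders={T2}
Step 2: wait(T5) -> count=0 queue=[T5] holders={T2}
Step 3: signal(T2) -> count=0 queue=[] holders={T5}
Step 4: wait(T4) -> count=0 queue=[T4] holders={T5}
Step 5: signal(T5) -> count=0 queue=[] holders={T4}
Step 6: wait(T2) -> count=0 queue=[T2] holders={T4}
Step 7: signal(T4) -> count=0 queue=[] holders={T2}
Step 8: wait(T5) -> count=0 queue=[T5] holders={T2}
Step 9: signal(T2) -> count=0 queue=[] holders={T5}
Step 10: wait(T1) -> count=0 queue=[T1] holders={T5}
Step 11: signal(T5) -> count=0 queue=[] holders={T1}
Step 12: wait(T4) -> count=0 queue=[T4] holders={T1}
Final holders: {T1} -> T4 not in holders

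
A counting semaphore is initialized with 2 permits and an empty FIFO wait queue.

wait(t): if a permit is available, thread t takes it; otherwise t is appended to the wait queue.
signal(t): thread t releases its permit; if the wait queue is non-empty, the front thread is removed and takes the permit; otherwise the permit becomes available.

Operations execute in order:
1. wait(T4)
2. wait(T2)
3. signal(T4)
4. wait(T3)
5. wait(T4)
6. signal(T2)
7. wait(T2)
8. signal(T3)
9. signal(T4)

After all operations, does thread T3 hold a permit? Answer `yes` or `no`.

Answer: no

Derivation:
Step 1: wait(T4) -> count=1 queue=[] holders={T4}
Step 2: wait(T2) -> count=0 queue=[] holders={T2,T4}
Step 3: signal(T4) -> count=1 queue=[] holders={T2}
Step 4: wait(T3) -> count=0 queue=[] holders={T2,T3}
Step 5: wait(T4) -> count=0 queue=[T4] holders={T2,T3}
Step 6: signal(T2) -> count=0 queue=[] holders={T3,T4}
Step 7: wait(T2) -> count=0 queue=[T2] holders={T3,T4}
Step 8: signal(T3) -> count=0 queue=[] holders={T2,T4}
Step 9: signal(T4) -> count=1 queue=[] holders={T2}
Final holders: {T2} -> T3 not in holders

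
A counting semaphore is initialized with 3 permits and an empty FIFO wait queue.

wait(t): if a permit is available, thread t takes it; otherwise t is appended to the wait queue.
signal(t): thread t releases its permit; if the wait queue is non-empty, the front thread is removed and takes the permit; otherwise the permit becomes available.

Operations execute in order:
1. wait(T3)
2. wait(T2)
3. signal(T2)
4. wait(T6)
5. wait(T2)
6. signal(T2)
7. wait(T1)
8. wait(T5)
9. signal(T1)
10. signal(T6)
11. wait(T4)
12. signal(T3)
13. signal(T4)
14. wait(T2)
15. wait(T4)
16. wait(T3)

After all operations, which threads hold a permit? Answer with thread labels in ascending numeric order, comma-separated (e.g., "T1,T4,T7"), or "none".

Step 1: wait(T3) -> count=2 queue=[] holders={T3}
Step 2: wait(T2) -> count=1 queue=[] holders={T2,T3}
Step 3: signal(T2) -> count=2 queue=[] holders={T3}
Step 4: wait(T6) -> count=1 queue=[] holders={T3,T6}
Step 5: wait(T2) -> count=0 queue=[] holders={T2,T3,T6}
Step 6: signal(T2) -> count=1 queue=[] holders={T3,T6}
Step 7: wait(T1) -> count=0 queue=[] holders={T1,T3,T6}
Step 8: wait(T5) -> count=0 queue=[T5] holders={T1,T3,T6}
Step 9: signal(T1) -> count=0 queue=[] holders={T3,T5,T6}
Step 10: signal(T6) -> count=1 queue=[] holders={T3,T5}
Step 11: wait(T4) -> count=0 queue=[] holders={T3,T4,T5}
Step 12: signal(T3) -> count=1 queue=[] holders={T4,T5}
Step 13: signal(T4) -> count=2 queue=[] holders={T5}
Step 14: wait(T2) -> count=1 queue=[] holders={T2,T5}
Step 15: wait(T4) -> count=0 queue=[] holders={T2,T4,T5}
Step 16: wait(T3) -> count=0 queue=[T3] holders={T2,T4,T5}
Final holders: T2,T4,T5

Answer: T2,T4,T5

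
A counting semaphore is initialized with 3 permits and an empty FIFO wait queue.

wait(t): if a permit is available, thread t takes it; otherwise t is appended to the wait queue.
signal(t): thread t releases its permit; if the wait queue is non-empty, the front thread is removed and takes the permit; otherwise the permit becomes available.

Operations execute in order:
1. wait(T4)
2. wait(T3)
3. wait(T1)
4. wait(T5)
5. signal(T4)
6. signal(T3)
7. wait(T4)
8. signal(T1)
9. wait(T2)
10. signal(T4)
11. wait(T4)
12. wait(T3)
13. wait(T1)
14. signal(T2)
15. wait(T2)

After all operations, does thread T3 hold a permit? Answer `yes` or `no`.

Step 1: wait(T4) -> count=2 queue=[] holders={T4}
Step 2: wait(T3) -> count=1 queue=[] holders={T3,T4}
Step 3: wait(T1) -> count=0 queue=[] holders={T1,T3,T4}
Step 4: wait(T5) -> count=0 queue=[T5] holders={T1,T3,T4}
Step 5: signal(T4) -> count=0 queue=[] holders={T1,T3,T5}
Step 6: signal(T3) -> count=1 queue=[] holders={T1,T5}
Step 7: wait(T4) -> count=0 queue=[] holders={T1,T4,T5}
Step 8: signal(T1) -> count=1 queue=[] holders={T4,T5}
Step 9: wait(T2) -> count=0 queue=[] holders={T2,T4,T5}
Step 10: signal(T4) -> count=1 queue=[] holders={T2,T5}
Step 11: wait(T4) -> count=0 queue=[] holders={T2,T4,T5}
Step 12: wait(T3) -> count=0 queue=[T3] holders={T2,T4,T5}
Step 13: wait(T1) -> count=0 queue=[T3,T1] holders={T2,T4,T5}
Step 14: signal(T2) -> count=0 queue=[T1] holders={T3,T4,T5}
Step 15: wait(T2) -> count=0 queue=[T1,T2] holders={T3,T4,T5}
Final holders: {T3,T4,T5} -> T3 in holders

Answer: yes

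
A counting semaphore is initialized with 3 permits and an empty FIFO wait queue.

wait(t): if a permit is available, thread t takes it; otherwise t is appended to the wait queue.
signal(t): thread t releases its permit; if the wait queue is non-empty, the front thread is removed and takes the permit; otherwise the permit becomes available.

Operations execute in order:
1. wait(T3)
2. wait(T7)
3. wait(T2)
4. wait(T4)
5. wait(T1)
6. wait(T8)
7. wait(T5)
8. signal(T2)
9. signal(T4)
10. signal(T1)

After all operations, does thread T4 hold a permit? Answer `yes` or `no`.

Answer: no

Derivation:
Step 1: wait(T3) -> count=2 queue=[] holders={T3}
Step 2: wait(T7) -> count=1 queue=[] holders={T3,T7}
Step 3: wait(T2) -> count=0 queue=[] holders={T2,T3,T7}
Step 4: wait(T4) -> count=0 queue=[T4] holders={T2,T3,T7}
Step 5: wait(T1) -> count=0 queue=[T4,T1] holders={T2,T3,T7}
Step 6: wait(T8) -> count=0 queue=[T4,T1,T8] holders={T2,T3,T7}
Step 7: wait(T5) -> count=0 queue=[T4,T1,T8,T5] holders={T2,T3,T7}
Step 8: signal(T2) -> count=0 queue=[T1,T8,T5] holders={T3,T4,T7}
Step 9: signal(T4) -> count=0 queue=[T8,T5] holders={T1,T3,T7}
Step 10: signal(T1) -> count=0 queue=[T5] holders={T3,T7,T8}
Final holders: {T3,T7,T8} -> T4 not in holders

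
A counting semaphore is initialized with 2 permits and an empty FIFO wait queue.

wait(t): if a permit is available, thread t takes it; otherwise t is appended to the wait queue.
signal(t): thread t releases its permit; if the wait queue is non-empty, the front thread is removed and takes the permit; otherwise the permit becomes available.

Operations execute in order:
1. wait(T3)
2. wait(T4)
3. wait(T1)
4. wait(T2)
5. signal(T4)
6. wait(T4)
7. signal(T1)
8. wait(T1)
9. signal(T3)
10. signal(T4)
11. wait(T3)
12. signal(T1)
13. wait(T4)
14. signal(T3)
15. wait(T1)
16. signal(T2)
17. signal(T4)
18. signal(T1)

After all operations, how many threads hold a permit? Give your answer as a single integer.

Step 1: wait(T3) -> count=1 queue=[] holders={T3}
Step 2: wait(T4) -> count=0 queue=[] holders={T3,T4}
Step 3: wait(T1) -> count=0 queue=[T1] holders={T3,T4}
Step 4: wait(T2) -> count=0 queue=[T1,T2] holders={T3,T4}
Step 5: signal(T4) -> count=0 queue=[T2] holders={T1,T3}
Step 6: wait(T4) -> count=0 queue=[T2,T4] holders={T1,T3}
Step 7: signal(T1) -> count=0 queue=[T4] holders={T2,T3}
Step 8: wait(T1) -> count=0 queue=[T4,T1] holders={T2,T3}
Step 9: signal(T3) -> count=0 queue=[T1] holders={T2,T4}
Step 10: signal(T4) -> count=0 queue=[] holders={T1,T2}
Step 11: wait(T3) -> count=0 queue=[T3] holders={T1,T2}
Step 12: signal(T1) -> count=0 queue=[] holders={T2,T3}
Step 13: wait(T4) -> count=0 queue=[T4] holders={T2,T3}
Step 14: signal(T3) -> count=0 queue=[] holders={T2,T4}
Step 15: wait(T1) -> count=0 queue=[T1] holders={T2,T4}
Step 16: signal(T2) -> count=0 queue=[] holders={T1,T4}
Step 17: signal(T4) -> count=1 queue=[] holders={T1}
Step 18: signal(T1) -> count=2 queue=[] holders={none}
Final holders: {none} -> 0 thread(s)

Answer: 0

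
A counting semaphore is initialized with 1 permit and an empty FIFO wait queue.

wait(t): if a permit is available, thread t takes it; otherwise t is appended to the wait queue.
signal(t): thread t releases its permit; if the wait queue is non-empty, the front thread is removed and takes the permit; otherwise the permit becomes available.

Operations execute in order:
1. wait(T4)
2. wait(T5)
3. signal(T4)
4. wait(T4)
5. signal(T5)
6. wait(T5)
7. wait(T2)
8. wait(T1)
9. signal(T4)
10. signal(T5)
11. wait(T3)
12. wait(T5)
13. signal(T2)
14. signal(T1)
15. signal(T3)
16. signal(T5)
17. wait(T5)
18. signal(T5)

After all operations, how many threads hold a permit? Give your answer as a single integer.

Step 1: wait(T4) -> count=0 queue=[] holders={T4}
Step 2: wait(T5) -> count=0 queue=[T5] holders={T4}
Step 3: signal(T4) -> count=0 queue=[] holders={T5}
Step 4: wait(T4) -> count=0 queue=[T4] holders={T5}
Step 5: signal(T5) -> count=0 queue=[] holders={T4}
Step 6: wait(T5) -> count=0 queue=[T5] holders={T4}
Step 7: wait(T2) -> count=0 queue=[T5,T2] holders={T4}
Step 8: wait(T1) -> count=0 queue=[T5,T2,T1] holders={T4}
Step 9: signal(T4) -> count=0 queue=[T2,T1] holders={T5}
Step 10: signal(T5) -> count=0 queue=[T1] holders={T2}
Step 11: wait(T3) -> count=0 queue=[T1,T3] holders={T2}
Step 12: wait(T5) -> count=0 queue=[T1,T3,T5] holders={T2}
Step 13: signal(T2) -> count=0 queue=[T3,T5] holders={T1}
Step 14: signal(T1) -> count=0 queue=[T5] holders={T3}
Step 15: signal(T3) -> count=0 queue=[] holders={T5}
Step 16: signal(T5) -> count=1 queue=[] holders={none}
Step 17: wait(T5) -> count=0 queue=[] holders={T5}
Step 18: signal(T5) -> count=1 queue=[] holders={none}
Final holders: {none} -> 0 thread(s)

Answer: 0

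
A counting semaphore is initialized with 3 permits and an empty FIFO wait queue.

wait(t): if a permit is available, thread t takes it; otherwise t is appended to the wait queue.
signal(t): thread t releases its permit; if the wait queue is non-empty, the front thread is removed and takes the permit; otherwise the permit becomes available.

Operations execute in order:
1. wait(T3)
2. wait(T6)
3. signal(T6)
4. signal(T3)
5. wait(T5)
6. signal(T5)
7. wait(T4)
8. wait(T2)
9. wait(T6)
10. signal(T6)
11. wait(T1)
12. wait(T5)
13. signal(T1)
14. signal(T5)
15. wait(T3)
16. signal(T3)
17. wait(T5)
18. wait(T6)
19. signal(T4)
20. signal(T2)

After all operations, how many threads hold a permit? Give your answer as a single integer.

Step 1: wait(T3) -> count=2 queue=[] holders={T3}
Step 2: wait(T6) -> count=1 queue=[] holders={T3,T6}
Step 3: signal(T6) -> count=2 queue=[] holders={T3}
Step 4: signal(T3) -> count=3 queue=[] holders={none}
Step 5: wait(T5) -> count=2 queue=[] holders={T5}
Step 6: signal(T5) -> count=3 queue=[] holders={none}
Step 7: wait(T4) -> count=2 queue=[] holders={T4}
Step 8: wait(T2) -> count=1 queue=[] holders={T2,T4}
Step 9: wait(T6) -> count=0 queue=[] holders={T2,T4,T6}
Step 10: signal(T6) -> count=1 queue=[] holders={T2,T4}
Step 11: wait(T1) -> count=0 queue=[] holders={T1,T2,T4}
Step 12: wait(T5) -> count=0 queue=[T5] holders={T1,T2,T4}
Step 13: signal(T1) -> count=0 queue=[] holders={T2,T4,T5}
Step 14: signal(T5) -> count=1 queue=[] holders={T2,T4}
Step 15: wait(T3) -> count=0 queue=[] holders={T2,T3,T4}
Step 16: signal(T3) -> count=1 queue=[] holders={T2,T4}
Step 17: wait(T5) -> count=0 queue=[] holders={T2,T4,T5}
Step 18: wait(T6) -> count=0 queue=[T6] holders={T2,T4,T5}
Step 19: signal(T4) -> count=0 queue=[] holders={T2,T5,T6}
Step 20: signal(T2) -> count=1 queue=[] holders={T5,T6}
Final holders: {T5,T6} -> 2 thread(s)

Answer: 2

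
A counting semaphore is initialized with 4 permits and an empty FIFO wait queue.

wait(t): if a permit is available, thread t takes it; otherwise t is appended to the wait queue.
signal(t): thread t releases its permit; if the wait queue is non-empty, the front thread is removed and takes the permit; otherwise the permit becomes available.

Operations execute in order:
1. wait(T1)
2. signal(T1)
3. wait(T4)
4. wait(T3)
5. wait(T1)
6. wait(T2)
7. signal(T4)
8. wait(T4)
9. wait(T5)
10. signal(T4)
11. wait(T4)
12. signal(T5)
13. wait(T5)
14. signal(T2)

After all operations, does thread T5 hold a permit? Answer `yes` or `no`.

Step 1: wait(T1) -> count=3 queue=[] holders={T1}
Step 2: signal(T1) -> count=4 queue=[] holders={none}
Step 3: wait(T4) -> count=3 queue=[] holders={T4}
Step 4: wait(T3) -> count=2 queue=[] holders={T3,T4}
Step 5: wait(T1) -> count=1 queue=[] holders={T1,T3,T4}
Step 6: wait(T2) -> count=0 queue=[] holders={T1,T2,T3,T4}
Step 7: signal(T4) -> count=1 queue=[] holders={T1,T2,T3}
Step 8: wait(T4) -> count=0 queue=[] holders={T1,T2,T3,T4}
Step 9: wait(T5) -> count=0 queue=[T5] holders={T1,T2,T3,T4}
Step 10: signal(T4) -> count=0 queue=[] holders={T1,T2,T3,T5}
Step 11: wait(T4) -> count=0 queue=[T4] holders={T1,T2,T3,T5}
Step 12: signal(T5) -> count=0 queue=[] holders={T1,T2,T3,T4}
Step 13: wait(T5) -> count=0 queue=[T5] holders={T1,T2,T3,T4}
Step 14: signal(T2) -> count=0 queue=[] holders={T1,T3,T4,T5}
Final holders: {T1,T3,T4,T5} -> T5 in holders

Answer: yes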